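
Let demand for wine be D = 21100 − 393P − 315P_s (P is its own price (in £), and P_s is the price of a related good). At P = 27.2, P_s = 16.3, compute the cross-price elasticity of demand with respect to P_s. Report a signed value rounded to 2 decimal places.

-0.97

At the given values, D = 21100 − 393(27.2) − 315(16.3) = 5275.9.
∂D/∂P_s = -315.
E = (-315) × (16.3/5275.9) = -0.9731…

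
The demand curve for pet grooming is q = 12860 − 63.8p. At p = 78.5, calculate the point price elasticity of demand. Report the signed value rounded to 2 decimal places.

-0.64

dq/dp = −63.8. At p = 78.5, q = 12860 − 63.8(78.5) = 7851.7.
Ed = (dq/dp)·(p/q) = −63.8 × (78.5/7851.7) = -0.6378…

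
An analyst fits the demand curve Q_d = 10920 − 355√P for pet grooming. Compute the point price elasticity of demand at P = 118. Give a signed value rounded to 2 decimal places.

-0.27

dQ_d/dP = −355/(2√P) = -16.3402. At P = 118, Q_d = 7063.71.
Ed = (dQ_d/dP)·(P/Q_d) = (-16.3402) × (118/7063.71) = -0.2729…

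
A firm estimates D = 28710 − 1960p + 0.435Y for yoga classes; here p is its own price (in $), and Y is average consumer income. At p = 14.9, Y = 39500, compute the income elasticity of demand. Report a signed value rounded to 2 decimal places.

At the given values, D = 28710 − 1960(14.9) + 0.435(39500) = 16688.5.
∂D/∂Y = 0.435.
E = (0.435) × (39500/16688.5) = 1.0296…

1.03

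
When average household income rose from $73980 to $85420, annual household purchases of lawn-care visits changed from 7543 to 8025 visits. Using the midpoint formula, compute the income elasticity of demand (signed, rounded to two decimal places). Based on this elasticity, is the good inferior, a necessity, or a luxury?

0.43; necessity

%ΔQ = (8025 − 7543)/[( 7543 + 8025)/2] = 482/7784 = 0.061921…
%ΔIncome = (85420 − 73980)/[( 73980 + 85420)/2] = 11440/79700 = 0.143538…
E_income = (482/7784) / (11440/79700) = 0.4313…
0 < E_income < 1 ⇒ normal good, necessity.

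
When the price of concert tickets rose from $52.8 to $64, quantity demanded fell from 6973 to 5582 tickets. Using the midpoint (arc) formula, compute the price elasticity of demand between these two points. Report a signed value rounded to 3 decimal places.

%ΔQ = (5582 − 6973) / [(6973 + 5582)/2] = -1391/6277.5 = -0.221585…
%ΔP = (64 − 52.8) / [(52.8 + 64)/2] = 11.2/58.4 = 0.191780…
Arc Ed = %ΔQ / %ΔP = (-1391/6277.5) / (11.2/58.4) = -1.15540…

-1.155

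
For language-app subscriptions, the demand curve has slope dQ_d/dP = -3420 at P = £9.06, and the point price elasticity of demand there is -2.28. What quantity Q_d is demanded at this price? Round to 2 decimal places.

Ed = (dQ_d/dP)·(P/Q_d) ⇒ Q_d = (dQ_d/dP)·P/Ed = (-3420)·9.06/(-2.28) = 13590

13590.00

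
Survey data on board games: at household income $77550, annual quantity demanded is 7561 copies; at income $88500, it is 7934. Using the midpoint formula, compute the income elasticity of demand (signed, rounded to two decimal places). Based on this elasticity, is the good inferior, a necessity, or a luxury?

%ΔQ = (7934 − 7561)/[( 7561 + 7934)/2] = 373/7747.5 = 0.048144…
%ΔIncome = (88500 − 77550)/[( 77550 + 88500)/2] = 10950/83025 = 0.131887…
E_income = (373/7747.5) / (10950/83025) = 0.3650…
0 < E_income < 1 ⇒ normal good, necessity.

0.37; necessity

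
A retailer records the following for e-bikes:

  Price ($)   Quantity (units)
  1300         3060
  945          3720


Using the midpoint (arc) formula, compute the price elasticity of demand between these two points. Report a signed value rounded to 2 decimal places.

-0.62

%ΔQ = (3720 − 3060) / [(3060 + 3720)/2] = 660/3390 = 0.194690…
%ΔP = (945 − 1300) / [(1300 + 945)/2] = -355/1122.5 = -0.316258…
Arc Ed = %ΔQ / %ΔP = (660/3390) / (-355/1122.5) = -0.6156…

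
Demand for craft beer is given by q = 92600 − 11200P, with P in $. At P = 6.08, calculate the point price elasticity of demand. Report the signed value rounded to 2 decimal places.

dq/dP = −11200. At P = 6.08, q = 92600 − 11200(6.08) = 24504.
Ed = (dq/dP)·(P/q) = −11200 × (6.08/24504) = -2.7789…

-2.78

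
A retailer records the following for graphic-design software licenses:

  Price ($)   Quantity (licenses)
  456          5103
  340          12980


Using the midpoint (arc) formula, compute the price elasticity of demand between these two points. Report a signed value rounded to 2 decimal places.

%ΔQ = (12980 − 5103) / [(5103 + 12980)/2] = 7877/9041.5 = 0.871204…
%ΔP = (340 − 456) / [(456 + 340)/2] = -116/398 = -0.291457…
Arc Ed = %ΔQ / %ΔP = (7877/9041.5) / (-116/398) = -2.9891…

-2.99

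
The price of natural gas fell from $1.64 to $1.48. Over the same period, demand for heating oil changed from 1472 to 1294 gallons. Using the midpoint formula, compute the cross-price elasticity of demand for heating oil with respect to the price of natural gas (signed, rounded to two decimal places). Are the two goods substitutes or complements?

1.25; substitutes

%ΔQ_{heating oil} = (1294 − 1472)/avg = -178/1383 = -0.128705…
%ΔP_{natural gas} = (1.48 − 1.64)/avg = -0.16/1.56 = -0.102564…
E_cross = (-178/1383) / (-0.16/1.56) = 1.2548…
E_cross > 0 ⇒ the goods are substitutes.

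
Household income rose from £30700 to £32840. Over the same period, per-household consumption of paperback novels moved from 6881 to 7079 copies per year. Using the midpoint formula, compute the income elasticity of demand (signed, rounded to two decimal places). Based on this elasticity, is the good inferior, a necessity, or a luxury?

0.42; necessity

%ΔQ = (7079 − 6881)/[( 6881 + 7079)/2] = 198/6980 = 0.028366…
%ΔIncome = (32840 − 30700)/[( 30700 + 32840)/2] = 2140/31770 = 0.067359…
E_income = (198/6980) / (2140/31770) = 0.4211…
0 < E_income < 1 ⇒ normal good, necessity.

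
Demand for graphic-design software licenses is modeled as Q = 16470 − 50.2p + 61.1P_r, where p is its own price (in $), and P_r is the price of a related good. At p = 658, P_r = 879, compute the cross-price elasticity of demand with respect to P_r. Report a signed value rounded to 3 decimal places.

At the given values, Q = 16470 − 50.2(658) + 61.1(879) = 37145.3.
∂Q/∂P_r = 61.1.
E = (61.1) × (879/37145.3) = 1.44585…

1.446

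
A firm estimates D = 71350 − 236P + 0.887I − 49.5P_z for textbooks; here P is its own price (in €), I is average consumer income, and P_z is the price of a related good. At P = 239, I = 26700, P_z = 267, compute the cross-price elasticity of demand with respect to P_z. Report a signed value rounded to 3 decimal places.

-0.520

At the given values, D = 71350 − 236(239) + 0.887(26700) − 49.5(267) = 25412.4.
∂D/∂P_z = -49.5.
E = (-49.5) × (267/25412.4) = -0.52008…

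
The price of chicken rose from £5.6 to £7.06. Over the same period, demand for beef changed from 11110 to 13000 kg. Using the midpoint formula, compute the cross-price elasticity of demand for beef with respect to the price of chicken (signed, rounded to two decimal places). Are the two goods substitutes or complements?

0.68; substitutes

%ΔQ_{beef} = (13000 − 11110)/avg = 1890/12055 = 0.156781…
%ΔP_{chicken} = (7.06 − 5.6)/avg = 1.46/6.33 = 0.230647…
E_cross = (1890/12055) / (1.46/6.33) = 0.6797…
E_cross > 0 ⇒ the goods are substitutes.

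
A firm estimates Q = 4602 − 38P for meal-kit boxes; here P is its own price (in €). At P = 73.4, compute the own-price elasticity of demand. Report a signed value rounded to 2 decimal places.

At the given values, Q = 4602 − 38(73.4) = 1812.8.
∂Q/∂P = −38.
E = (-38) × (73.4/1812.8) = -1.5386…

-1.54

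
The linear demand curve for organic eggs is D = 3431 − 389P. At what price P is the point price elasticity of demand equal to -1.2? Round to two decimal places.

Ed = −389P/(3431 − 389P). Set this equal to -1.2:
389P = 1.2·(3431 − 389P) ⇒ 389P(1 + 1.2) = 1.2·3431
P = 1.2·3431 / (389·2.2) = 4.8109…

4.81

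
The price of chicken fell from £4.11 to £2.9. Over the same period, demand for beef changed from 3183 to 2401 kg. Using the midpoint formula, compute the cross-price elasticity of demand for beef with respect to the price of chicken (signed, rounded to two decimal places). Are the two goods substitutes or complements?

%ΔQ_{beef} = (2401 − 3183)/avg = -782/2792 = -0.280085…
%ΔP_{chicken} = (2.9 − 4.11)/avg = -1.21/3.505 = -0.345221…
E_cross = (-782/2792) / (-1.21/3.505) = 0.8113…
E_cross > 0 ⇒ the goods are substitutes.

0.81; substitutes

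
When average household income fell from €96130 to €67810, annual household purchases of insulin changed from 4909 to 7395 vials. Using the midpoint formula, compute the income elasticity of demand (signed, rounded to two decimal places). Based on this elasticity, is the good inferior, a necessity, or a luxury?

-1.17; inferior

%ΔQ = (7395 − 4909)/[( 4909 + 7395)/2] = 2486/6152 = 0.404096…
%ΔIncome = (67810 − 96130)/[( 96130 + 67810)/2] = -28320/81970 = -0.345492…
E_income = (2486/6152) / (-28320/81970) = -1.1696…
E_income < 0 ⇒ inferior good.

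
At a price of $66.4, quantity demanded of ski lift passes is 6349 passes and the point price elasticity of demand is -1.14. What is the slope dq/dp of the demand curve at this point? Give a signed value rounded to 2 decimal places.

Ed = (dq/dp)·(p/q) ⇒ dq/dp = Ed·q/p = (-1.14)·6349/66.4 = -109.0039…

-109.00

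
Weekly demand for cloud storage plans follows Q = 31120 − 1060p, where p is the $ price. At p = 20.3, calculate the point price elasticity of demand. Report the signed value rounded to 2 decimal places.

dQ/dp = −1060. At p = 20.3, Q = 31120 − 1060(20.3) = 9602.
Ed = (dQ/dp)·(p/Q) = −1060 × (20.3/9602) = -2.2409…

-2.24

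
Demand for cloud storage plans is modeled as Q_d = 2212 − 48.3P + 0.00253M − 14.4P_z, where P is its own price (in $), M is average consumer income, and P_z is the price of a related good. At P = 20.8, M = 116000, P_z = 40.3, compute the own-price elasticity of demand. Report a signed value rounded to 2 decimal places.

-1.09

At the given values, Q_d = 2212 − 48.3(20.8) + 0.00253(116000) − 14.4(40.3) = 920.52.
∂Q_d/∂P = −48.3.
E = (-48.3) × (20.8/920.52) = -1.0913…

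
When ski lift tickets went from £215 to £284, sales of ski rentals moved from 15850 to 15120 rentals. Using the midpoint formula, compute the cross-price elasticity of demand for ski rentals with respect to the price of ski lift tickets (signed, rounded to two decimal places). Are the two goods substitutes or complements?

-0.17; complements

%ΔQ_{ski rentals} = (15120 − 15850)/avg = -730/15485 = -0.047142…
%ΔP_{ski lift tickets} = (284 − 215)/avg = 69/249.5 = 0.276553…
E_cross = (-730/15485) / (69/249.5) = -0.1704…
E_cross < 0 ⇒ the goods are complements.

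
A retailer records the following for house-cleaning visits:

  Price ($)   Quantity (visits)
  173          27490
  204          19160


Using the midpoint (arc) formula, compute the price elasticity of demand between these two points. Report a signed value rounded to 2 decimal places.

-2.17

%ΔQ = (19160 − 27490) / [(27490 + 19160)/2] = -8330/23325 = -0.357127…
%ΔP = (204 − 173) / [(173 + 204)/2] = 31/188.5 = 0.164456…
Arc Ed = %ΔQ / %ΔP = (-8330/23325) / (31/188.5) = -2.1715…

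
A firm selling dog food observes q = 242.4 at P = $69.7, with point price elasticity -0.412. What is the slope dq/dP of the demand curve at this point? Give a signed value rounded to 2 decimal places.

-1.43

Ed = (dq/dP)·(P/q) ⇒ dq/dP = Ed·q/P = (-0.412)·242.4/69.7 = -1.4328…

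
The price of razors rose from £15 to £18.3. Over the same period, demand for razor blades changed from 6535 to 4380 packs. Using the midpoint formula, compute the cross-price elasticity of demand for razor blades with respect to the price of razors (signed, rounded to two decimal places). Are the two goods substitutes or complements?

%ΔQ_{razor blades} = (4380 − 6535)/avg = -2155/5457.5 = -0.394869…
%ΔP_{razors} = (18.3 − 15)/avg = 3.3/16.65 = 0.198198…
E_cross = (-2155/5457.5) / (3.3/16.65) = -1.9922…
E_cross < 0 ⇒ the goods are complements.

-1.99; complements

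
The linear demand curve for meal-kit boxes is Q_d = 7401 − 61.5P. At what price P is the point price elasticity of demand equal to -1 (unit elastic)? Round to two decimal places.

60.17

Ed = −61.5P/(7401 − 61.5P). Set this equal to -1:
61.5P = 1·(7401 − 61.5P) ⇒ 61.5P(1 + 1) = 1·7401
P = 1·7401 / (61.5·2) = 60.1707…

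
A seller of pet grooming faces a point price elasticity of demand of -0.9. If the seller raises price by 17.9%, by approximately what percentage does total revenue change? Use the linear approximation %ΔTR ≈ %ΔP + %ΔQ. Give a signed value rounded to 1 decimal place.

%ΔQ ≈ Ed × %ΔP = (-0.9) × (+17.9%) = -16.1100%
%ΔTR ≈ %ΔP + %ΔQ = (+17.9%) + (-16.1100%) = +1.7900%

+1.8%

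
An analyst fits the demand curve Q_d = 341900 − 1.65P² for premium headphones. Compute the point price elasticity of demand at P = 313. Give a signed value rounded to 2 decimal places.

-1.79

dQ_d/dP = −2·1.65·P = -1032.9. At P = 313, Q_d = 180251.15.
Ed = (dQ_d/dP)·(P/Q_d) = (-1032.9) × (313/180251.15) = -1.7935…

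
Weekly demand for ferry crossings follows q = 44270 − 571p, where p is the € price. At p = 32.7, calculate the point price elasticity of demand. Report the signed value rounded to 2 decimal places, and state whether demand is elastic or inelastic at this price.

-0.73; inelastic

dq/dp = −571. At p = 32.7, q = 44270 − 571(32.7) = 25598.3.
Ed = (dq/dp)·(p/q) = −571 × (32.7/25598.3) = -0.7294…
|Ed| = 0.73 < 1, so demand is inelastic.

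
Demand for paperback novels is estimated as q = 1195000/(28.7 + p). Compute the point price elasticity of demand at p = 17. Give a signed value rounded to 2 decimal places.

dq/dp = −1195000/(28.7 + p)² = -572.184. At p = 17, q = 26148.8.
Ed = (dq/dp)·(p/q) = (-572.184) × (17/26148.8) = -0.3719…

-0.37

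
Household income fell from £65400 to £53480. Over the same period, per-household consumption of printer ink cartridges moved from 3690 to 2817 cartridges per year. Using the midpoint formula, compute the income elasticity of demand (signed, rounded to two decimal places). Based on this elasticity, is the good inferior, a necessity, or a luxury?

1.34; luxury

%ΔQ = (2817 − 3690)/[( 3690 + 2817)/2] = -873/3253.5 = -0.268326…
%ΔIncome = (53480 − 65400)/[( 65400 + 53480)/2] = -11920/59440 = -0.200538…
E_income = (-873/3253.5) / (-11920/59440) = 1.3380…
E_income > 1 ⇒ normal good, luxury.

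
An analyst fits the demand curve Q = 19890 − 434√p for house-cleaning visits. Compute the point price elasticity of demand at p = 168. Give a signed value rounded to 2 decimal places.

dQ/dp = −434/(2√p) = -16.7419. At p = 168, Q = 14264.7.
Ed = (dQ/dp)·(p/Q) = (-16.7419) × (168/14264.7) = -0.1971…

-0.20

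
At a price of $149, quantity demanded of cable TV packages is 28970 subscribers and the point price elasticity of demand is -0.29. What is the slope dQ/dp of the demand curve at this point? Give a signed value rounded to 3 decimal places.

Ed = (dQ/dp)·(p/Q) ⇒ dQ/dp = Ed·Q/p = (-0.29)·28970/149 = -56.38456…

-56.385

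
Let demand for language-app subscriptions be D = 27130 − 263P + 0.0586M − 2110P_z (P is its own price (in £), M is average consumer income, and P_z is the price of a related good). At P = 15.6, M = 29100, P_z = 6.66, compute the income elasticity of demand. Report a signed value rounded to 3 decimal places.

0.160

At the given values, D = 27130 − 263(15.6) + 0.0586(29100) − 2110(6.66) = 10679.86.
∂D/∂M = 0.0586.
E = (0.0586) × (29100/10679.86) = 0.15967…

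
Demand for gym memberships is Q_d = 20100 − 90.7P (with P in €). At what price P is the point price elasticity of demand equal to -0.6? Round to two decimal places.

83.10

Ed = −90.7P/(20100 − 90.7P). Set this equal to -0.6:
90.7P = 0.6·(20100 − 90.7P) ⇒ 90.7P(1 + 0.6) = 0.6·20100
P = 0.6·20100 / (90.7·1.6) = 83.1036…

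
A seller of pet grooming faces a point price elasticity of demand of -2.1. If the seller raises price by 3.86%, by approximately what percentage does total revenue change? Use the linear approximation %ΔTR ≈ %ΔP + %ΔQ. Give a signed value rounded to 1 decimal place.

-4.2%

%ΔQ ≈ Ed × %ΔP = (-2.1) × (+3.86%) = -8.1060%
%ΔTR ≈ %ΔP + %ΔQ = (+3.86%) + (-8.1060%) = -4.2460%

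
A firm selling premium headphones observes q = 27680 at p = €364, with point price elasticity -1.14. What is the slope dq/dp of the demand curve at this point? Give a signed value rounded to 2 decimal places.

Ed = (dq/dp)·(p/q) ⇒ dq/dp = Ed·q/p = (-1.14)·27680/364 = -86.6901…

-86.69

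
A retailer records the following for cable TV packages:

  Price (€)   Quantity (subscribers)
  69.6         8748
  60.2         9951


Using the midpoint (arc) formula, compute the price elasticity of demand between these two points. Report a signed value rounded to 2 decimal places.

-0.89

%ΔQ = (9951 − 8748) / [(8748 + 9951)/2] = 1203/9349.5 = 0.128669…
%ΔP = (60.2 − 69.6) / [(69.6 + 60.2)/2] = -9.4/64.9 = -0.144838…
Arc Ed = %ΔQ / %ΔP = (1203/9349.5) / (-9.4/64.9) = -0.8883…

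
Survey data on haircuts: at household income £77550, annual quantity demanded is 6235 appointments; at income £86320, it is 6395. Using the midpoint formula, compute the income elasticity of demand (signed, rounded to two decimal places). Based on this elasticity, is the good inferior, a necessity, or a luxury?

%ΔQ = (6395 − 6235)/[( 6235 + 6395)/2] = 160/6315 = 0.025336…
%ΔIncome = (86320 − 77550)/[( 77550 + 86320)/2] = 8770/81935 = 0.107036…
E_income = (160/6315) / (8770/81935) = 0.2367…
0 < E_income < 1 ⇒ normal good, necessity.

0.24; necessity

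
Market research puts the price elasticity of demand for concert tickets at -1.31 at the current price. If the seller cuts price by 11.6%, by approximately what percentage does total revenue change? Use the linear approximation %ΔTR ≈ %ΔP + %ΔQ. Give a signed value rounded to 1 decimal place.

+3.6%

%ΔQ ≈ Ed × %ΔP = (-1.31) × (-11.6%) = +15.1960%
%ΔTR ≈ %ΔP + %ΔQ = (-11.6%) + (+15.1960%) = +3.5960%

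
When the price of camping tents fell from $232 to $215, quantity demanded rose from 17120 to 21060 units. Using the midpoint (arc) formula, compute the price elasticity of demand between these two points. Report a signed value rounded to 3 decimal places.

%ΔQ = (21060 − 17120) / [(17120 + 21060)/2] = 3940/19090 = 0.206390…
%ΔP = (215 − 232) / [(232 + 215)/2] = -17/223.5 = -0.076062…
Arc Ed = %ΔQ / %ΔP = (3940/19090) / (-17/223.5) = -2.71343…

-2.713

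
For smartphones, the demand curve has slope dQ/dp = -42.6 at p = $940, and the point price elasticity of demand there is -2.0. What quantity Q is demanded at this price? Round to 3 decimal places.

20022.000

Ed = (dQ/dp)·(p/Q) ⇒ Q = (dQ/dp)·p/Ed = (-42.6)·940/(-2.0) = 20022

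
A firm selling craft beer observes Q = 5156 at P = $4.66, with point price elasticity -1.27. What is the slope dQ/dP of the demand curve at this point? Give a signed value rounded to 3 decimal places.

-1405.176

Ed = (dQ/dP)·(P/Q) ⇒ dQ/dP = Ed·Q/P = (-1.27)·5156/4.66 = -1405.17596…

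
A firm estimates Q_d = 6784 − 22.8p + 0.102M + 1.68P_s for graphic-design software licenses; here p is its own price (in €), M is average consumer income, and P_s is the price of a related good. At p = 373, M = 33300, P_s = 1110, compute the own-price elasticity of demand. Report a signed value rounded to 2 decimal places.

At the given values, Q_d = 6784 − 22.8(373) + 0.102(33300) + 1.68(1110) = 3541.
∂Q_d/∂p = −22.8.
E = (-22.8) × (373/3541) = -2.4016…

-2.40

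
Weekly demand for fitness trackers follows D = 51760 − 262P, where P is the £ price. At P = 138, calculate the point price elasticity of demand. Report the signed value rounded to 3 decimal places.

-2.317

dD/dP = −262. At P = 138, D = 51760 − 262(138) = 15604.
Ed = (dD/dP)·(P/D) = −262 × (138/15604) = -2.31709…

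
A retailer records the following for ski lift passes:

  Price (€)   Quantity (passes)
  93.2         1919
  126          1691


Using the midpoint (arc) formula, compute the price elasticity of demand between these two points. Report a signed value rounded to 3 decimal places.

%ΔQ = (1691 − 1919) / [(1919 + 1691)/2] = -228/1805 = -0.126315…
%ΔP = (126 − 93.2) / [(93.2 + 126)/2] = 32.8/109.6 = 0.299270…
Arc Ed = %ΔQ / %ΔP = (-228/1805) / (32.8/109.6) = -0.42207…

-0.422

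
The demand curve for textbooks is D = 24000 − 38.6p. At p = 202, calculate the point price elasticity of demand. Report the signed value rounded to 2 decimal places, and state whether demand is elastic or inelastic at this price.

-0.48; inelastic

dD/dp = −38.6. At p = 202, D = 24000 − 38.6(202) = 16202.8.
Ed = (dD/dp)·(p/D) = −38.6 × (202/16202.8) = -0.4812…
|Ed| = 0.48 < 1, so demand is inelastic.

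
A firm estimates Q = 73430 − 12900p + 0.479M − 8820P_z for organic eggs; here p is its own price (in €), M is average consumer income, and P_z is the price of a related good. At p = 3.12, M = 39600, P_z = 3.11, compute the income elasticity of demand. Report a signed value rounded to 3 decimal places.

At the given values, Q = 73430 − 12900(3.12) + 0.479(39600) − 8820(3.11) = 24720.2.
∂Q/∂M = 0.479.
E = (0.479) × (39600/24720.2) = 0.76732…

0.767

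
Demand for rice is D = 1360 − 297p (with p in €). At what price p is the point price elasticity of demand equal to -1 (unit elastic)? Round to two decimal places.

Ed = −297p/(1360 − 297p). Set this equal to -1:
297p = 1·(1360 − 297p) ⇒ 297p(1 + 1) = 1·1360
p = 1·1360 / (297·2) = 2.2895…

2.29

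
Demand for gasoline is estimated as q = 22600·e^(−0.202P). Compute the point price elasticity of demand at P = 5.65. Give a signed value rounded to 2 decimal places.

dq/dP = −0.202·q = -1458.14. At P = 5.65, q = 7218.52.
Ed = (dq/dP)·(P/q) = (-1458.14) × (5.65/7218.52) = -1.1413

-1.14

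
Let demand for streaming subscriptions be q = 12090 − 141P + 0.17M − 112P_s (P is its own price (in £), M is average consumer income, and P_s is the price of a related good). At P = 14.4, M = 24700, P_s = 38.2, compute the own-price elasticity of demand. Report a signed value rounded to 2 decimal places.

-0.20

At the given values, q = 12090 − 141(14.4) + 0.17(24700) − 112(38.2) = 9980.2.
∂q/∂P = −141.
E = (-141) × (14.4/9980.2) = -0.2034…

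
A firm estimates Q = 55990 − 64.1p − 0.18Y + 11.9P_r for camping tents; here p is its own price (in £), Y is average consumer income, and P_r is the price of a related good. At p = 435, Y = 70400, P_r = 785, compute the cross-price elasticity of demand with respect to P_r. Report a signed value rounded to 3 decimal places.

At the given values, Q = 55990 − 64.1(435) − 0.18(70400) + 11.9(785) = 24776.
∂Q/∂P_r = 11.9.
E = (11.9) × (785/24776) = 0.37703…

0.377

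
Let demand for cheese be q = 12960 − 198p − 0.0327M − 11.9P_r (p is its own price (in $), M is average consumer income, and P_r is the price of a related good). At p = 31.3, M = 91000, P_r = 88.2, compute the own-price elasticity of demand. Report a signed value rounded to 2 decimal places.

At the given values, q = 12960 − 198(31.3) − 0.0327(91000) − 11.9(88.2) = 2737.32.
∂q/∂p = −198.
E = (-198) × (31.3/2737.32) = -2.2640…

-2.26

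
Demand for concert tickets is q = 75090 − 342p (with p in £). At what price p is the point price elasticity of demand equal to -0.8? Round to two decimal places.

Ed = −342p/(75090 − 342p). Set this equal to -0.8:
342p = 0.8·(75090 − 342p) ⇒ 342p(1 + 0.8) = 0.8·75090
p = 0.8·75090 / (342·1.8) = 97.5828…

97.58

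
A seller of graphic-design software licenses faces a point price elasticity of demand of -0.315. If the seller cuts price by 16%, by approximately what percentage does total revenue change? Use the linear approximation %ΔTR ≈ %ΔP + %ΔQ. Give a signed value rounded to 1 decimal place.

%ΔQ ≈ Ed × %ΔP = (-0.315) × (-16%) = +5.0400%
%ΔTR ≈ %ΔP + %ΔQ = (-16%) + (+5.0400%) = -10.9600%

-11.0%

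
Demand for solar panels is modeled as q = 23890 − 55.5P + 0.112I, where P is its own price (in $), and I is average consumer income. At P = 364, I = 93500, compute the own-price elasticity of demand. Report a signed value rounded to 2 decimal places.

At the given values, q = 23890 − 55.5(364) + 0.112(93500) = 14160.
∂q/∂P = −55.5.
E = (-55.5) × (364/14160) = -1.4266…

-1.43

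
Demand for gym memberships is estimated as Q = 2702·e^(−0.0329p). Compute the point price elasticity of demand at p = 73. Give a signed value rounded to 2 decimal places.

dQ/dp = −0.0329·Q = -8.05075. At p = 73, Q = 244.704.
Ed = (dQ/dp)·(p/Q) = (-8.05075) × (73/244.704) = -2.4017

-2.40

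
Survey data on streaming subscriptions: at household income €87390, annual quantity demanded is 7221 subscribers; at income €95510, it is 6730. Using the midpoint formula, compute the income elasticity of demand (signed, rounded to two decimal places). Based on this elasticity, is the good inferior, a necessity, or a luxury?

-0.79; inferior

%ΔQ = (6730 − 7221)/[( 7221 + 6730)/2] = -491/6975.5 = -0.070389…
%ΔIncome = (95510 − 87390)/[( 87390 + 95510)/2] = 8120/91450 = 0.088791…
E_income = (-491/6975.5) / (8120/91450) = -0.7927…
E_income < 0 ⇒ inferior good.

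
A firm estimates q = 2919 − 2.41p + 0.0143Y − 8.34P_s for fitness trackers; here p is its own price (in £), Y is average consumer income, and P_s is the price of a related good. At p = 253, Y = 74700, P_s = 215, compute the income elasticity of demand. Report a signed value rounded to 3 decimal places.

At the given values, q = 2919 − 2.41(253) + 0.0143(74700) − 8.34(215) = 1584.38.
∂q/∂Y = 0.0143.
E = (0.0143) × (74700/1584.38) = 0.67421…

0.674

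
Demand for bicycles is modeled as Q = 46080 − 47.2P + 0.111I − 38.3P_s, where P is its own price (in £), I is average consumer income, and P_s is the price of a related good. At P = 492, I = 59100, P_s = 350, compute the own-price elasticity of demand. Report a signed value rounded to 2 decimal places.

At the given values, Q = 46080 − 47.2(492) + 0.111(59100) − 38.3(350) = 16012.7.
∂Q/∂P = −47.2.
E = (-47.2) × (492/16012.7) = -1.4502…

-1.45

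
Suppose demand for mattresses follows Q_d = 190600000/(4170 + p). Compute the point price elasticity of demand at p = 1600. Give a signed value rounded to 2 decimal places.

-0.28

dQ_d/dp = −190600000/(4170 + p)² = -5.72494. At p = 1600, Q_d = 33032.9.
Ed = (dQ_d/dp)·(p/Q_d) = (-5.72494) × (1600/33032.9) = -0.2772…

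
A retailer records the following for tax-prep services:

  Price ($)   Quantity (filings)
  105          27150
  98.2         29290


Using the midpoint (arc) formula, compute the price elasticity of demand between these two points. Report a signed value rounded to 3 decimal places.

-1.133

%ΔQ = (29290 − 27150) / [(27150 + 29290)/2] = 2140/28220 = 0.075832…
%ΔP = (98.2 − 105) / [(105 + 98.2)/2] = -6.8/101.6 = -0.066929…
Arc Ed = %ΔQ / %ΔP = (2140/28220) / (-6.8/101.6) = -1.13303…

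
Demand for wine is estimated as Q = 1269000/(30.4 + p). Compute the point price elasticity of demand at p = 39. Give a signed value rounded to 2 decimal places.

dQ/dp = −1269000/(30.4 + p)² = -263.477. At p = 39, Q = 18285.3.
Ed = (dQ/dp)·(p/Q) = (-263.477) × (39/18285.3) = -0.5619…

-0.56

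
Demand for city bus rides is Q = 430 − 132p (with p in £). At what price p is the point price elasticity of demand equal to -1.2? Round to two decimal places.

1.78

Ed = −132p/(430 − 132p). Set this equal to -1.2:
132p = 1.2·(430 − 132p) ⇒ 132p(1 + 1.2) = 1.2·430
p = 1.2·430 / (132·2.2) = 1.7768…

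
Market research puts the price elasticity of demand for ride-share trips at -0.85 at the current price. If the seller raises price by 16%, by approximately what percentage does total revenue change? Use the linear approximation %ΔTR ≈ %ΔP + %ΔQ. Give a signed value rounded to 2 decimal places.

%ΔQ ≈ Ed × %ΔP = (-0.85) × (+16%) = -13.6000%
%ΔTR ≈ %ΔP + %ΔQ = (+16%) + (-13.6000%) = +2.4000%

+2.40%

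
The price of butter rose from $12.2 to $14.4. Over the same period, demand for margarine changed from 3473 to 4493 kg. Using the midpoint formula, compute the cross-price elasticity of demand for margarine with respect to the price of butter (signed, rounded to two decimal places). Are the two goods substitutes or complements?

%ΔQ_{margarine} = (4493 − 3473)/avg = 1020/3983 = 0.256088…
%ΔP_{butter} = (14.4 − 12.2)/avg = 2.2/13.3 = 0.165413…
E_cross = (1020/3983) / (2.2/13.3) = 1.5481…
E_cross > 0 ⇒ the goods are substitutes.

1.55; substitutes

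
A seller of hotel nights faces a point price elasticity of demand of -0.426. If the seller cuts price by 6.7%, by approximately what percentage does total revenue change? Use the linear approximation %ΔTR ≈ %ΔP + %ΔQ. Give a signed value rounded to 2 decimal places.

-3.85%

%ΔQ ≈ Ed × %ΔP = (-0.426) × (-6.7%) = +2.8542%
%ΔTR ≈ %ΔP + %ΔQ = (-6.7%) + (+2.8542%) = -3.8458%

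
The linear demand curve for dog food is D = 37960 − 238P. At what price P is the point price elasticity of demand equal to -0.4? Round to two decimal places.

45.57

Ed = −238P/(37960 − 238P). Set this equal to -0.4:
238P = 0.4·(37960 − 238P) ⇒ 238P(1 + 0.4) = 0.4·37960
P = 0.4·37960 / (238·1.4) = 45.5702…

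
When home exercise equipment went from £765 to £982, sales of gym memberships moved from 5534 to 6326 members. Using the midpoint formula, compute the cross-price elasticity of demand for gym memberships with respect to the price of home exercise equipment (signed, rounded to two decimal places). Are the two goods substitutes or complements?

%ΔQ_{gym memberships} = (6326 − 5534)/avg = 792/5930 = 0.133558…
%ΔP_{home exercise equipment} = (982 − 765)/avg = 217/873.5 = 0.248425…
E_cross = (792/5930) / (217/873.5) = 0.5376…
E_cross > 0 ⇒ the goods are substitutes.

0.54; substitutes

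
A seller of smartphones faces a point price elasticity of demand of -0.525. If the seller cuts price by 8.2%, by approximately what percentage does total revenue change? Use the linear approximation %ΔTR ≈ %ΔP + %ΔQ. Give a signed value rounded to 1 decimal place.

%ΔQ ≈ Ed × %ΔP = (-0.525) × (-8.2%) = +4.3050%
%ΔTR ≈ %ΔP + %ΔQ = (-8.2%) + (+4.3050%) = -3.8950%

-3.9%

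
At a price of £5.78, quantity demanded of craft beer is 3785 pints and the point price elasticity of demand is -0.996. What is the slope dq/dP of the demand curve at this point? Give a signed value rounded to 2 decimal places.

Ed = (dq/dP)·(P/q) ⇒ dq/dP = Ed·q/P = (-0.996)·3785/5.78 = -652.2249…

-652.22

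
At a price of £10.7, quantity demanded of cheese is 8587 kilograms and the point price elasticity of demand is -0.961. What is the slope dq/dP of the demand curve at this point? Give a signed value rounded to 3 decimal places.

-771.225

Ed = (dq/dP)·(P/q) ⇒ dq/dP = Ed·q/P = (-0.961)·8587/10.7 = -771.22495…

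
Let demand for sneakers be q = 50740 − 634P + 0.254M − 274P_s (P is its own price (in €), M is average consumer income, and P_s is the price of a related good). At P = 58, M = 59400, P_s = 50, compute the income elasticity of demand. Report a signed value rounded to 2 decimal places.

At the given values, q = 50740 − 634(58) + 0.254(59400) − 274(50) = 15355.6.
∂q/∂M = 0.254.
E = (0.254) × (59400/15355.6) = 0.9825…

0.98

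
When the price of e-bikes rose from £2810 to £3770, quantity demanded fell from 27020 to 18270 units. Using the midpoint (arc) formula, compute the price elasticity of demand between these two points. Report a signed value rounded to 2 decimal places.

%ΔQ = (18270 − 27020) / [(27020 + 18270)/2] = -8750/22645 = -0.386398…
%ΔP = (3770 − 2810) / [(2810 + 3770)/2] = 960/3290 = 0.291793…
Arc Ed = %ΔQ / %ΔP = (-8750/22645) / (960/3290) = -1.3242…

-1.32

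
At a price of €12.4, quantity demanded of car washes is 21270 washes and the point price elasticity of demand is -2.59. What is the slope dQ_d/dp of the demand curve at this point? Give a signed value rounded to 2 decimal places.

Ed = (dQ_d/dp)·(p/Q_d) ⇒ dQ_d/dp = Ed·Q_d/p = (-2.59)·21270/12.4 = -4442.6854…

-4442.69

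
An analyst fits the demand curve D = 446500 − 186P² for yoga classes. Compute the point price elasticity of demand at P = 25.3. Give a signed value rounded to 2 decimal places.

dD/dP = −2·186·P = -9411.6. At P = 25.3, D = 327443.26.
Ed = (dD/dP)·(P/D) = (-9411.6) × (25.3/327443.26) = -0.7271…

-0.73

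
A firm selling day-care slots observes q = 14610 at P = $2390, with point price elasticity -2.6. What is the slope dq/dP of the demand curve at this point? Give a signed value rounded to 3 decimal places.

-15.894

Ed = (dq/dP)·(P/q) ⇒ dq/dP = Ed·q/P = (-2.6)·14610/2390 = -15.89372…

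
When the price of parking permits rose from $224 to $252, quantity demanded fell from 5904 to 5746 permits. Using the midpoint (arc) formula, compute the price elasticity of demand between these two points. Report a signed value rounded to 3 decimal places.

%ΔQ = (5746 − 5904) / [(5904 + 5746)/2] = -158/5825 = -0.027124…
%ΔP = (252 − 224) / [(224 + 252)/2] = 28/238 = 0.117647…
Arc Ed = %ΔQ / %ΔP = (-158/5825) / (28/238) = -0.23055…

-0.231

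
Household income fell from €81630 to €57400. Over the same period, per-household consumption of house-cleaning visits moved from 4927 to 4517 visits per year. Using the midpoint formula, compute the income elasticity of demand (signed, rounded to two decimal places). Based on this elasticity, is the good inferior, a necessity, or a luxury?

%ΔQ = (4517 − 4927)/[( 4927 + 4517)/2] = -410/4722 = -0.086827…
%ΔIncome = (57400 − 81630)/[( 81630 + 57400)/2] = -24230/69515 = -0.348557…
E_income = (-410/4722) / (-24230/69515) = 0.2491…
0 < E_income < 1 ⇒ normal good, necessity.

0.25; necessity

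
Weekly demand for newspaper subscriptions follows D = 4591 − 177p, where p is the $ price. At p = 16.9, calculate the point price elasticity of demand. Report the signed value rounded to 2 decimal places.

-1.87

dD/dp = −177. At p = 16.9, D = 4591 − 177(16.9) = 1599.7.
Ed = (dD/dp)·(p/D) = −177 × (16.9/1599.7) = -1.8699…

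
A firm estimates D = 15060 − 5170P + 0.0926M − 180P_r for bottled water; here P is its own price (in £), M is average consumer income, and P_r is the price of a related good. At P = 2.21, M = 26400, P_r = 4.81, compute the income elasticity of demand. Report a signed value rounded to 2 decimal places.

At the given values, D = 15060 − 5170(2.21) + 0.0926(26400) − 180(4.81) = 5213.14.
∂D/∂M = 0.0926.
E = (0.0926) × (26400/5213.14) = 0.4689…

0.47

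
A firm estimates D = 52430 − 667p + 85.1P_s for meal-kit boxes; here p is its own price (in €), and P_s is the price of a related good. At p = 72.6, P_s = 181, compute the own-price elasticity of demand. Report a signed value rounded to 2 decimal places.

At the given values, D = 52430 − 667(72.6) + 85.1(181) = 19408.9.
∂D/∂p = −667.
E = (-667) × (72.6/19408.9) = -2.4949…

-2.49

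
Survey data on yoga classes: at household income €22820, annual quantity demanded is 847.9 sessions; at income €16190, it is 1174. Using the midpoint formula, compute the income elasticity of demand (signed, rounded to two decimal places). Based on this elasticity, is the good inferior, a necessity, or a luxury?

%ΔQ = (1174 − 847.9)/[( 847.9 + 1174)/2] = 326.1/1010.95 = 0.322567…
%ΔIncome = (16190 − 22820)/[( 22820 + 16190)/2] = -6630/19505 = -0.339912…
E_income = (326.1/1010.95) / (-6630/19505) = -0.9489…
E_income < 0 ⇒ inferior good.

-0.95; inferior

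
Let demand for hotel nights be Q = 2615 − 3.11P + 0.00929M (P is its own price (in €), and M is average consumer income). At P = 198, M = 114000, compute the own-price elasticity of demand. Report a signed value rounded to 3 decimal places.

At the given values, Q = 2615 − 3.11(198) + 0.00929(114000) = 3058.28.
∂Q/∂P = −3.11.
E = (-3.11) × (198/3058.28) = -0.20134…

-0.201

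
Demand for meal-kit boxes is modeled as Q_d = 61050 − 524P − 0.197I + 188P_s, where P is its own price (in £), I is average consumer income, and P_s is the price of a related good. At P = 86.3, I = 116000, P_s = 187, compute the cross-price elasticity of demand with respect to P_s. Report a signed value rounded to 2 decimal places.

1.25

At the given values, Q_d = 61050 − 524(86.3) − 0.197(116000) + 188(187) = 28132.8.
∂Q_d/∂P_s = 188.
E = (188) × (187/28132.8) = 1.2496…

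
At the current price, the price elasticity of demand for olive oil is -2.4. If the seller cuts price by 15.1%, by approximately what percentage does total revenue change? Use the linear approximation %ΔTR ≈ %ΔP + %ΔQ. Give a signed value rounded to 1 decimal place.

+21.1%

%ΔQ ≈ Ed × %ΔP = (-2.4) × (-15.1%) = +36.2400%
%ΔTR ≈ %ΔP + %ΔQ = (-15.1%) + (+36.2400%) = +21.1400%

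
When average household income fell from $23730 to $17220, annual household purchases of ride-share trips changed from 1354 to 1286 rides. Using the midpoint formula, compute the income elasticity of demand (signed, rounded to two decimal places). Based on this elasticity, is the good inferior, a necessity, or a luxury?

0.16; necessity

%ΔQ = (1286 − 1354)/[( 1354 + 1286)/2] = -68/1320 = -0.051515…
%ΔIncome = (17220 − 23730)/[( 23730 + 17220)/2] = -6510/20475 = -0.317948…
E_income = (-68/1320) / (-6510/20475) = 0.1620…
0 < E_income < 1 ⇒ normal good, necessity.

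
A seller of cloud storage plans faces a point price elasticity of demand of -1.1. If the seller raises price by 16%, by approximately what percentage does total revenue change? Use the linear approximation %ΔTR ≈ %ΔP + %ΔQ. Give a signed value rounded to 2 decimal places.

-1.60%

%ΔQ ≈ Ed × %ΔP = (-1.1) × (+16%) = -17.6000%
%ΔTR ≈ %ΔP + %ΔQ = (+16%) + (-17.6000%) = -1.6000%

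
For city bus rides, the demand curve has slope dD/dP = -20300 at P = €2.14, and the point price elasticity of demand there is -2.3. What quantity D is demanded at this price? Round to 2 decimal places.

18887.83

Ed = (dD/dP)·(P/D) ⇒ D = (dD/dP)·P/Ed = (-20300)·2.14/(-2.3) = 18887.8260…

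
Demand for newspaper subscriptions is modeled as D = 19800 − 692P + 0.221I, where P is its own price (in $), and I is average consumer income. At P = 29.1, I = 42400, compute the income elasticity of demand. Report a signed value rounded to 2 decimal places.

1.04

At the given values, D = 19800 − 692(29.1) + 0.221(42400) = 9033.2.
∂D/∂I = 0.221.
E = (0.221) × (42400/9033.2) = 1.0373…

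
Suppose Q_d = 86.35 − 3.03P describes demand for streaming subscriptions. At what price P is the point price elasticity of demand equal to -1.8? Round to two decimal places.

18.32

Ed = −3.03P/(86.35 − 3.03P). Set this equal to -1.8:
3.03P = 1.8·(86.35 − 3.03P) ⇒ 3.03P(1 + 1.8) = 1.8·86.35
P = 1.8·86.35 / (3.03·2.8) = 18.3203…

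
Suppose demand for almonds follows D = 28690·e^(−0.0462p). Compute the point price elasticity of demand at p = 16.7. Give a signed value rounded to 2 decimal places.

-0.77

dD/dp = −0.0462·D = -612.769. At p = 16.7, D = 13263.4.
Ed = (dD/dp)·(p/D) = (-612.769) × (16.7/13263.4) = -0.7715…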